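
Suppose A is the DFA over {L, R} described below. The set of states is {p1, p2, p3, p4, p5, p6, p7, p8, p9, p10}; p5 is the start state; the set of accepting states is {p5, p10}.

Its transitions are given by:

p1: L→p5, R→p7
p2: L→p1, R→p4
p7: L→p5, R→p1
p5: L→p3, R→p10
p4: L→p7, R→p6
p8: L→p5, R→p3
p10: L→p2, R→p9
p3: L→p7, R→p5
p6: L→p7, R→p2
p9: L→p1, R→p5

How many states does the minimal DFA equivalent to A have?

States {p8} cannot be reached from the start state, so discard them.
P0 = {p5,p10} | {p1,p2,p3,p4,p6,p7,p9}.
Split {p5,p10} by δ(·,R) → {p5} and {p10}.
Refine {p1,p2,p3,p4,p6,p7,p9} on symbol L: members go to different blocks, giving {p2,p3,p4,p6,p9} and {p1,p7}.
On input R, block {p2,p3,p4,p6,p9} splits into {p2,p4,p6} and {p3,p9}.
No further refinement is possible. Final partition (5 blocks): {p5} | {p2,p4,p6} | {p10} | {p1,p7} | {p3,p9}.

5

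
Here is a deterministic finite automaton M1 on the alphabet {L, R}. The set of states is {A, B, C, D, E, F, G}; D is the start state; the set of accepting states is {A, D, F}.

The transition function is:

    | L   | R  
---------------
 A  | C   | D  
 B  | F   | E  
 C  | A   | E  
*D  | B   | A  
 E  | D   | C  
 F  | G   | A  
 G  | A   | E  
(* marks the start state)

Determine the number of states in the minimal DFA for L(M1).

Initial partition by acceptance: {A,D,F} | {B,C,E,G}.
The partition is now stable with 2 blocks: {A,D,F} | {B,C,E,G}.

2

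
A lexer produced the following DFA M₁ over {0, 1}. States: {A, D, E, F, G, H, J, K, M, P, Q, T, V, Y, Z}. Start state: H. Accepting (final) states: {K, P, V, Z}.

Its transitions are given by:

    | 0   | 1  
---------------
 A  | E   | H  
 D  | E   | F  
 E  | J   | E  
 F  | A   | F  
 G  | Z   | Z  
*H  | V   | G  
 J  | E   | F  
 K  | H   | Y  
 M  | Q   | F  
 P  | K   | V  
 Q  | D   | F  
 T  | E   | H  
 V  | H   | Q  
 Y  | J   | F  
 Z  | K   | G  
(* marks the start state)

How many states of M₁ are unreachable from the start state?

Starting at H and following transitions, the reachable set is {A, D, E, F, G, H, J, K, Q, V, Y, Z}. That leaves M, P, T unreachable — 3 in total.

3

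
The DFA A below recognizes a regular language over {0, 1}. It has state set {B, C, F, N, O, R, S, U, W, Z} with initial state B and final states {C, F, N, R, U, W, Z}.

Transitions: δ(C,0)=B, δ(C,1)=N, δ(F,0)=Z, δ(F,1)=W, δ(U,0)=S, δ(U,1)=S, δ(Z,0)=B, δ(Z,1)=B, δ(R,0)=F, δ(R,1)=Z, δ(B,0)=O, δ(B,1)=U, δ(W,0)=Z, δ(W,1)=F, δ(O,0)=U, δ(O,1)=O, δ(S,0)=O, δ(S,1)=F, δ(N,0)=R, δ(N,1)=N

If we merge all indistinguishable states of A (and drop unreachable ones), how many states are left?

6

Reachable states from the start: {B,F,O,S,U,W,Z}. Unreachable: {C,N,R} — drop them.
Initial partition by acceptance: {F,U,W,Z} | {B,O,S}.
Split {F,U,W,Z} by δ(·,0) → {U,Z} and {F,W}.
On input 0, block {B,O,S} splits into {B,S} and {O}.
On input 1, block {B,S} splits into {S} and {B}.
On input 0, block {U,Z} splits into {Z} and {U}.
Stable partition: {Z} | {S} | {F,W} | {O} | {B} | {U} — 6 equivalence classes.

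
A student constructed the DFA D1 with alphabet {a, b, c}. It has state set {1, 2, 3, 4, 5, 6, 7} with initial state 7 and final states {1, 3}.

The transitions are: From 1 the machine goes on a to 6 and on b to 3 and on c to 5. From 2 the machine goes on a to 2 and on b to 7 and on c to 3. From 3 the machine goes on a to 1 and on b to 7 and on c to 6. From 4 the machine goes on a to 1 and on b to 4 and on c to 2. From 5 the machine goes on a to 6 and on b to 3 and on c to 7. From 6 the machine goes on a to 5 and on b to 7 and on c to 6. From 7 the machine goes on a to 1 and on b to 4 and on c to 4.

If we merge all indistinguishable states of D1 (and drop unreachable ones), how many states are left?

Every state is reachable, so we keep all 7.
P0 = {1,3} | {2,4,5,6,7}.
Split {1,3} by δ(·,a) → {1} and {3}.
Split {2,4,5,6,7} by δ(·,a) → {2,5,6} and {4,7}.
Refine {2,5,6} on symbol b: members go to different blocks, giving {2,6} and {5}.
Split {2,6} by δ(·,a) → {2} and {6}.
Refine {4,7} on symbol c: members go to different blocks, giving {4} and {7}.
No further refinement is possible. Final partition (7 blocks): {1} | {2} | {3} | {4} | {5} | {6} | {7}.

7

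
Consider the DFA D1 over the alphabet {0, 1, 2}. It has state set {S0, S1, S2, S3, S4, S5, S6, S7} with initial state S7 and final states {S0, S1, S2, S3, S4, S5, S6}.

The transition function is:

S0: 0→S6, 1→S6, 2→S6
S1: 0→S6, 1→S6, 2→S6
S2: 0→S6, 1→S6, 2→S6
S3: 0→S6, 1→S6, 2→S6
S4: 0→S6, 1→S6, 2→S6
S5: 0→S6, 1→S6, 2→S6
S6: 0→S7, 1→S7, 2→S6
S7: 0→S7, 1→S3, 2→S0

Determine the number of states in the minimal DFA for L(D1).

3

First remove the unreachable states {S1,S2,S4,S5}; 4 states remain.
P0 = {S0,S3,S6} | {S7}.
Split {S0,S3,S6} by δ(·,0) → {S0,S3} and {S6}.
No further refinement is possible. Final partition (3 blocks): {S0,S3} | {S7} | {S6}.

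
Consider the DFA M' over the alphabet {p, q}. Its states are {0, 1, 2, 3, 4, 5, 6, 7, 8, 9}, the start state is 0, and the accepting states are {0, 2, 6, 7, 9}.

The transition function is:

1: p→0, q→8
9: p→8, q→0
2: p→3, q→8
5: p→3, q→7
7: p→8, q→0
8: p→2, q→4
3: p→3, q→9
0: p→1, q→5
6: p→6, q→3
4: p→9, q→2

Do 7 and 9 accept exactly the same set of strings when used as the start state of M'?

Reachable states from the start: {0,1,2,3,4,5,7,8,9}. Unreachable: {6} — drop them.
P0 = {0,2,7,9} | {1,3,4,5,8}.
Split {0,2,7,9} by δ(·,q) → {0,2} and {7,9}.
Refine {1,3,4,5,8} on symbol p: members go to different blocks, giving {1,8} and {3,5} and {4}.
Refine {0,2} on symbol p: members go to different blocks, giving {0} and {2}.
On input p, block {1,8} splits into {1} and {8}.
The partition is now stable with 7 blocks: {0} | {1} | {7,9} | {3,5} | {4} | {2} | {8}.
7 and 9 lie in the same block of the stable partition, so they are equivalent — no string distinguishes them.

Yes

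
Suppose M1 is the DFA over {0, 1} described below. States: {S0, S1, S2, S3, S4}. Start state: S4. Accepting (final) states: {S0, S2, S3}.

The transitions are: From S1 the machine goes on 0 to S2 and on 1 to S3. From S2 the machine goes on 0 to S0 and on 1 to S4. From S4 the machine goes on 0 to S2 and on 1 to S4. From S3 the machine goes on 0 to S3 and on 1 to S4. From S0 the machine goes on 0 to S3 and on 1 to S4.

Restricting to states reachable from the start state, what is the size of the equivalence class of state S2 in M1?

3

States {S1} cannot be reached from the start state, so discard them.
Start with accepting vs non-accepting: {S0,S2,S3} | {S4}.
Stable partition: {S0,S2,S3} | {S4} — 2 equivalence classes.
State S2 belongs to the block {S0,S2,S3}, which has 3 states.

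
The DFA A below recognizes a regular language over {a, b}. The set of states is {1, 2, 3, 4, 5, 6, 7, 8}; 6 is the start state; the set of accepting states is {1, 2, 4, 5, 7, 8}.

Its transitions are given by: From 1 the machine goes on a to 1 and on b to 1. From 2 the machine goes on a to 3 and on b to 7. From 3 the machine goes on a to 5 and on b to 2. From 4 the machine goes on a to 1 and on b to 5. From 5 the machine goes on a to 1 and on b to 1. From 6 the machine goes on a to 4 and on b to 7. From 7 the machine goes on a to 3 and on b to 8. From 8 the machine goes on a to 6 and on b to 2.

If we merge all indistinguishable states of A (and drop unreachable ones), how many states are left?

Every state is reachable, so we keep all 8.
P0 = {1,2,4,5,7,8} | {3,6}.
Split {1,2,4,5,7,8} by δ(·,a) → {1,4,5} and {2,7,8}.
Stable partition: {1,4,5} | {3,6} | {2,7,8} — 3 equivalence classes.

3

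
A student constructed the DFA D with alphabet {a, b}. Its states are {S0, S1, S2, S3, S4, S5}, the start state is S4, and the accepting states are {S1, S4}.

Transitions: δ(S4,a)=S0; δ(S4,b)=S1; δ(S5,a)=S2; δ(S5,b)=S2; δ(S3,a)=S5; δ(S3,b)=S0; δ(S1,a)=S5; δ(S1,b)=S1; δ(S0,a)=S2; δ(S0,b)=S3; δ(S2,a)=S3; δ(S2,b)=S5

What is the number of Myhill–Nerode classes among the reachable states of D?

2

Every state is reachable, so we keep all 6.
Initial partition by acceptance: {S1,S4} | {S0,S2,S3,S5}.
Stable partition: {S1,S4} | {S0,S2,S3,S5} — 2 equivalence classes.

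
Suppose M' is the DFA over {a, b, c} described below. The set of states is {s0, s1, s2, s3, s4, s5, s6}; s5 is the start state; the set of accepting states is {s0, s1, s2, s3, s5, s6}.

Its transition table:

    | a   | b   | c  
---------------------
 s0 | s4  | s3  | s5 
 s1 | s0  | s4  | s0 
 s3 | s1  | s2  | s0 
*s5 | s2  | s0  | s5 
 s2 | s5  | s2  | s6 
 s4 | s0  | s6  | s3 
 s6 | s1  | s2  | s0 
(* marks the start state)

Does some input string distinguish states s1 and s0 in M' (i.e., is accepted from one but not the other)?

Yes

Every state is reachable, so we keep all 7.
Initial partition by acceptance: {s0,s1,s2,s3,s5,s6} | {s4}.
Split {s0,s1,s2,s3,s5,s6} by δ(·,a) → {s1,s2,s3,s5,s6} and {s0}.
On input a, block {s1,s2,s3,s5,s6} splits into {s2,s3,s5,s6} and {s1}.
Split {s2,s3,s5,s6} by δ(·,a) → {s2,s5} and {s3,s6}.
On input b, block {s2,s5} splits into {s2} and {s5}.
Stable partition: {s2} | {s4} | {s0} | {s1} | {s3,s6} | {s5} — 6 equivalence classes.
s1 and s0 end up in different blocks, so they are distinguishable. For instance, the string 'a' is accepted from only s1.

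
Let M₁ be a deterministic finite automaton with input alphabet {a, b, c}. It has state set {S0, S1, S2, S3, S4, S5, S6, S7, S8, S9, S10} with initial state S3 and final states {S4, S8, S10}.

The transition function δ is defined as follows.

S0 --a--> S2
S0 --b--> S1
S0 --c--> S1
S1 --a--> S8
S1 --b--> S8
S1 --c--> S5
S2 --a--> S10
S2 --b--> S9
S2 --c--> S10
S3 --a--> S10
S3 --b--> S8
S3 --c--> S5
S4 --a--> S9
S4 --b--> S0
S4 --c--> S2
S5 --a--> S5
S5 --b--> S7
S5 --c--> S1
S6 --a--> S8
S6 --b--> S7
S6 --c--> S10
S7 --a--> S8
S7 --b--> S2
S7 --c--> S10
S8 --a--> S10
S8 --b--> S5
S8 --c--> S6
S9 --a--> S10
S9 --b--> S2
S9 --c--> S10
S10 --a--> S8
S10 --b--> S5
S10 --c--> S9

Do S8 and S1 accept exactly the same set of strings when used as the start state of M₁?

Reachable states from the start: {S1,S2,S3,S5,S6,S7,S8,S9,S10}. Unreachable: {S0,S4} — drop them.
P0 = {S8,S10} | {S1,S2,S3,S5,S6,S7,S9}.
On input a, block {S1,S2,S3,S5,S6,S7,S9} splits into {S1,S2,S3,S6,S7,S9} and {S5}.
Split {S1,S2,S3,S6,S7,S9} by δ(·,b) → {S2,S6,S7,S9} and {S1,S3}.
No further refinement is possible. Final partition (4 blocks): {S8,S10} | {S2,S6,S7,S9} | {S5} | {S1,S3}.
S8 and S1 end up in different blocks, so they are distinguishable. For instance, the string 'ε' is accepted from only S8.

No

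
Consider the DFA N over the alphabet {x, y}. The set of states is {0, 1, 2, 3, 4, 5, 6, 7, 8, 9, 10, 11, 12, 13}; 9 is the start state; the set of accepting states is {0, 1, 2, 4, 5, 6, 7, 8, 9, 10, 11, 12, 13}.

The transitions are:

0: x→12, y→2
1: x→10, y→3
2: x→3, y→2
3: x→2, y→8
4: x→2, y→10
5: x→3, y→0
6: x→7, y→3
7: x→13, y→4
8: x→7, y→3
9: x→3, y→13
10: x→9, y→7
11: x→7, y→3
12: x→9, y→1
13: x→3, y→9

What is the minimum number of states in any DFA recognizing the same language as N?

4

Reachable states from the start: {2,3,4,7,8,9,10,13}. Unreachable: {0,1,5,6,11,12} — drop them.
Start with accepting vs non-accepting: {2,4,7,8,9,10,13} | {3}.
Split {2,4,7,8,9,10,13} by δ(·,x) → {4,7,8,10} and {2,9,13}.
Refine {4,7,8,10} on symbol x: members go to different blocks, giving {4,7,10} and {8}.
No further refinement is possible. Final partition (4 blocks): {4,7,10} | {3} | {2,9,13} | {8}.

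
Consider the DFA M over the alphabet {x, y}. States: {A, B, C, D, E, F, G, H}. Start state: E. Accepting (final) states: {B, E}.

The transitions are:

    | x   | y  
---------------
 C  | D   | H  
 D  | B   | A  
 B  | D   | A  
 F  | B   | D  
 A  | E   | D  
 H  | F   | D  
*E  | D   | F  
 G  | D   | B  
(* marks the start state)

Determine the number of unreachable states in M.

No path from E leads to C, G, H; the other 5 states are all reachable.

3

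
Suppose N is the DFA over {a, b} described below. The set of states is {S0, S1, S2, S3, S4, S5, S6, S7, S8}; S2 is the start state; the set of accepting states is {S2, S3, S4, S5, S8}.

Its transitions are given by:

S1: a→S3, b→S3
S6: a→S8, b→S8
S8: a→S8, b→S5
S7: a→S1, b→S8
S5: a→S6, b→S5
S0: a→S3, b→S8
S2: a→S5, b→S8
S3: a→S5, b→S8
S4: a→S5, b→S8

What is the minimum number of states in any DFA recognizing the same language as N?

4

First remove the unreachable states {S0,S1,S3,S4,S7}; 4 states remain.
P0 = {S2,S5,S8} | {S6}.
Refine {S2,S5,S8} on symbol a: members go to different blocks, giving {S2,S8} and {S5}.
Split {S2,S8} by δ(·,a) → {S2} and {S8}.
Stable partition: {S2} | {S6} | {S5} | {S8} — 4 equivalence classes.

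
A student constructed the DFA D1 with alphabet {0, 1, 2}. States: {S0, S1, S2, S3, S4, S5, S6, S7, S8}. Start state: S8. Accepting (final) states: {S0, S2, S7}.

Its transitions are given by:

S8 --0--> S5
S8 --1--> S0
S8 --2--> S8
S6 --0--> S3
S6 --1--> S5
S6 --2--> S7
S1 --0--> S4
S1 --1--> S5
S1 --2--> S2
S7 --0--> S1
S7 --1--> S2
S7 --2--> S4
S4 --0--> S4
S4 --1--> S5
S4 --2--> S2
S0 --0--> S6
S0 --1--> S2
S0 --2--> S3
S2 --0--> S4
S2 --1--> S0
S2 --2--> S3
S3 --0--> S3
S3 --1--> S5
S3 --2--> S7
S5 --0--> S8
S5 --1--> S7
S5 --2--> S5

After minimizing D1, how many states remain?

All states are reachable from the start state.
Start with accepting vs non-accepting: {S0,S2,S7} | {S1,S3,S4,S5,S6,S8}.
On input 1, block {S1,S3,S4,S5,S6,S8} splits into {S1,S3,S4,S6} and {S5,S8}.
No further refinement is possible. Final partition (3 blocks): {S0,S2,S7} | {S1,S3,S4,S6} | {S5,S8}.

3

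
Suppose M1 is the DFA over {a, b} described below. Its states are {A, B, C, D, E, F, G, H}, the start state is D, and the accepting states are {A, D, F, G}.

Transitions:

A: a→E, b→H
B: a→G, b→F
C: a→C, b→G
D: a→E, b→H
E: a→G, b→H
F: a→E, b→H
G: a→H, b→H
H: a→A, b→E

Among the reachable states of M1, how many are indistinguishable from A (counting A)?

3

First remove the unreachable states {B,C,F}; 5 states remain.
Start with accepting vs non-accepting: {A,D,G} | {E,H}.
Stable partition: {A,D,G} | {E,H} — 2 equivalence classes.
State A belongs to the block {A,D,G}, which has 3 states.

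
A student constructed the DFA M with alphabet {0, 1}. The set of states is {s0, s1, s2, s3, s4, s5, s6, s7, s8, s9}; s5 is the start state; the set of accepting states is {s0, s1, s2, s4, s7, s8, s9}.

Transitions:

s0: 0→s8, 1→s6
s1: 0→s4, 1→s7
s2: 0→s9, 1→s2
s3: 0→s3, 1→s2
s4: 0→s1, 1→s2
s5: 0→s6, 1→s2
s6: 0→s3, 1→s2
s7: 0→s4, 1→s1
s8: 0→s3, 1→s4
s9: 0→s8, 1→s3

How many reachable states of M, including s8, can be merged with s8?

1

States {s0} cannot be reached from the start state, so discard them.
Initial partition by acceptance: {s1,s2,s4,s7,s8,s9} | {s3,s5,s6}.
Split {s1,s2,s4,s7,s8,s9} by δ(·,0) → {s1,s2,s4,s7,s9} and {s8}.
Split {s1,s2,s4,s7,s9} by δ(·,0) → {s1,s2,s4,s7} and {s9}.
Split {s1,s2,s4,s7} by δ(·,0) → {s1,s4,s7} and {s2}.
On input 1, block {s1,s4,s7} splits into {s1,s7} and {s4}.
No further refinement is possible. Final partition (6 blocks): {s1,s7} | {s3,s5,s6} | {s8} | {s9} | {s2} | {s4}.
The equivalence class containing s8 is {s8}, of size 1.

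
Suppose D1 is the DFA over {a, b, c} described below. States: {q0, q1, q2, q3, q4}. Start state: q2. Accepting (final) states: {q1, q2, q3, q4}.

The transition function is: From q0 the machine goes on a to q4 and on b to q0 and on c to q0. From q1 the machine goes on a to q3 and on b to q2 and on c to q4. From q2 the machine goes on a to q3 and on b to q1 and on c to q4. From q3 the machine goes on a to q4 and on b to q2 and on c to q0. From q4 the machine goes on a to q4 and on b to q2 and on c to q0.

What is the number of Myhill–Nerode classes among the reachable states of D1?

All states are reachable from the start state.
Start with accepting vs non-accepting: {q1,q2,q3,q4} | {q0}.
On input c, block {q1,q2,q3,q4} splits into {q1,q2} and {q3,q4}.
Stable partition: {q1,q2} | {q0} | {q3,q4} — 3 equivalence classes.

3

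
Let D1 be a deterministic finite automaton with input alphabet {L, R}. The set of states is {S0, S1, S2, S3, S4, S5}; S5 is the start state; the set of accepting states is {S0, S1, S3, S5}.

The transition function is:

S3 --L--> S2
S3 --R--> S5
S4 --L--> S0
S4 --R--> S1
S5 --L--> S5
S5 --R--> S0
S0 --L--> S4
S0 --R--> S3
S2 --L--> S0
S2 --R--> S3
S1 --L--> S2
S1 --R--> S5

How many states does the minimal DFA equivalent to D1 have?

4

All states are reachable from the start state.
Initial partition by acceptance: {S0,S1,S3,S5} | {S2,S4}.
Refine {S0,S1,S3,S5} on symbol L: members go to different blocks, giving {S0,S1,S3} and {S5}.
On input R, block {S0,S1,S3} splits into {S1,S3} and {S0}.
Stable partition: {S1,S3} | {S2,S4} | {S5} | {S0} — 4 equivalence classes.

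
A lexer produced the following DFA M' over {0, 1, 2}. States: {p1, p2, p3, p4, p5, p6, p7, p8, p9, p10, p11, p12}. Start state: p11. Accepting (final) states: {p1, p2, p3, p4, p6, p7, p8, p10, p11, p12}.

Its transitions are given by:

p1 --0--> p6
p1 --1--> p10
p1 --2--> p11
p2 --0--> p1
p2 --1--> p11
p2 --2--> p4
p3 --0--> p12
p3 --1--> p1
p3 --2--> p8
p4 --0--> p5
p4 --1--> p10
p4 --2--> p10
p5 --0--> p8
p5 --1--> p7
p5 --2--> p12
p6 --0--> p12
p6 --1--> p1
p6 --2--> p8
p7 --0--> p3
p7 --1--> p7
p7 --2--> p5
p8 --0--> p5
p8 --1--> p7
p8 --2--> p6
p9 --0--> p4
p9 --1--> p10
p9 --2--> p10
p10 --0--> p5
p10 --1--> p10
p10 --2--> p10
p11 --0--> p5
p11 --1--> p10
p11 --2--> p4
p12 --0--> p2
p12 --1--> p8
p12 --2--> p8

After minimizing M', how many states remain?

Reachable states from the start: {p1,p2,p3,p4,p5,p6,p7,p8,p10,p11,p12}. Unreachable: {p9} — drop them.
P0 = {p1,p2,p3,p4,p6,p7,p8,p10,p11,p12} | {p5}.
Refine {p1,p2,p3,p4,p6,p7,p8,p10,p11,p12} on symbol 0: members go to different blocks, giving {p1,p2,p3,p6,p7,p12} and {p4,p8,p10,p11}.
On input 1, block {p1,p2,p3,p6,p7,p12} splits into {p1,p2,p12} and {p3,p6,p7}.
On input 0, block {p1,p2,p12} splits into {p2,p12} and {p1}.
Refine {p2,p12} on symbol 0: members go to different blocks, giving {p2} and {p12}.
Refine {p4,p8,p10,p11} on symbol 1: members go to different blocks, giving {p4,p10,p11} and {p8}.
Split {p3,p6,p7} by δ(·,0) → {p3,p6} and {p7}.
The partition is now stable with 8 blocks: {p2} | {p5} | {p4,p10,p11} | {p3,p6} | {p1} | {p12} | {p8} | {p7}.

8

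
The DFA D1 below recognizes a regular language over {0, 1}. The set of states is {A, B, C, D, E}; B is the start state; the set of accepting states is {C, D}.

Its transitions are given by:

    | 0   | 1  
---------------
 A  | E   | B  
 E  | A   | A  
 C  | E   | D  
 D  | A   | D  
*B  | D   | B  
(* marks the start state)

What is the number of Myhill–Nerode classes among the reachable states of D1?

First remove the unreachable states {C}; 4 states remain.
Initial partition by acceptance: {D} | {A,B,E}.
Refine {A,B,E} on symbol 0: members go to different blocks, giving {A,E} and {B}.
Split {A,E} by δ(·,1) → {A} and {E}.
No further refinement is possible. Final partition (4 blocks): {D} | {A} | {B} | {E}.

4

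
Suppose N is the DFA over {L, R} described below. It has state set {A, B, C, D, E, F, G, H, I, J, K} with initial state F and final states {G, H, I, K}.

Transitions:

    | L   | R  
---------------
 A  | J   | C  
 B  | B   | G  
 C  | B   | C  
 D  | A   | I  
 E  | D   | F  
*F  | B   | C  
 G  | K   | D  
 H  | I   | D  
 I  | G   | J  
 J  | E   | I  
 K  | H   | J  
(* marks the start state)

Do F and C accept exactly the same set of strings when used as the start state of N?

Every state is reachable, so we keep all 11.
Start with accepting vs non-accepting: {G,H,I,K} | {A,B,C,D,E,F,J}.
On input R, block {A,B,C,D,E,F,J} splits into {A,C,E,F} and {B,D,J}.
Split {B,D,J} by δ(·,L) → {D,J} and {B}.
Split {A,C,E,F} by δ(·,L) → {A,E} and {C,F}.
The partition is now stable with 5 blocks: {G,H,I,K} | {A,E} | {D,J} | {B} | {C,F}.
F and C lie in the same block of the stable partition, so they are equivalent — no string distinguishes them.

Yes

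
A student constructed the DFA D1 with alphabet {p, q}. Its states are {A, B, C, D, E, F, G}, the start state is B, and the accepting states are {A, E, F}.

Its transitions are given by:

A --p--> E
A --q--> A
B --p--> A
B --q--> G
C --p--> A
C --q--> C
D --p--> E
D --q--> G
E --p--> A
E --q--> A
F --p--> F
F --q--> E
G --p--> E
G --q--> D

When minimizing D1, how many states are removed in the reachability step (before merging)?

BFS from B reaches {A, B, D, E, G}; the 2 state(s) C, F are never visited.

2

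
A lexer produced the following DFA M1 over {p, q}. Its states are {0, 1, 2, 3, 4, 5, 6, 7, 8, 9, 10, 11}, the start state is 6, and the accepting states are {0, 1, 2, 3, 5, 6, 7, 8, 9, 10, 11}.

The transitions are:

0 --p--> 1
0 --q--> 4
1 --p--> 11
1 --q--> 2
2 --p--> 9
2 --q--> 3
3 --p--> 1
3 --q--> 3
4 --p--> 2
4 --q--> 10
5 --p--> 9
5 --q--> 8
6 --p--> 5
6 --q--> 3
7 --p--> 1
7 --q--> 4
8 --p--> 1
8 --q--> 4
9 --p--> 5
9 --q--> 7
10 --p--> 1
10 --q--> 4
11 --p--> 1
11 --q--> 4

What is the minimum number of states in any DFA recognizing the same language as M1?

First remove the unreachable states {0}; 11 states remain.
P0 = {1,2,3,5,6,7,8,9,10,11} | {4}.
Refine {1,2,3,5,6,7,8,9,10,11} on symbol q: members go to different blocks, giving {1,2,3,5,6,9} and {7,8,10,11}.
Split {1,2,3,5,6,9} by δ(·,p) → {2,3,5,6,9} and {1}.
On input p, block {2,3,5,6,9} splits into {2,5,6,9} and {3}.
On input q, block {2,5,6,9} splits into {2,6} and {5,9}.
The partition is now stable with 6 blocks: {2,6} | {4} | {7,8,10,11} | {1} | {3} | {5,9}.

6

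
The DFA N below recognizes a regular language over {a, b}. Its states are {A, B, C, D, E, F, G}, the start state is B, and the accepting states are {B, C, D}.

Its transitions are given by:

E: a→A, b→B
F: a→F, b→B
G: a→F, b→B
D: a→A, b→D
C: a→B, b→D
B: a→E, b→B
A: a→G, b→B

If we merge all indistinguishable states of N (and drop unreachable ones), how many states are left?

States {C,D} cannot be reached from the start state, so discard them.
Initial partition by acceptance: {B} | {A,E,F,G}.
No further refinement is possible. Final partition (2 blocks): {B} | {A,E,F,G}.

2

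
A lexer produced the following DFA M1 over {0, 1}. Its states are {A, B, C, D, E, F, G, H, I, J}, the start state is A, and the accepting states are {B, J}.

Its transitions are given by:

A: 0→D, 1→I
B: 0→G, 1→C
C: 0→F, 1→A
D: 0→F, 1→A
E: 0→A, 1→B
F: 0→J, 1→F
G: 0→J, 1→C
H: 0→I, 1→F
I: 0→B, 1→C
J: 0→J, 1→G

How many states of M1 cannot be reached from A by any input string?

2

No path from A leads to E, H; the other 8 states are all reachable.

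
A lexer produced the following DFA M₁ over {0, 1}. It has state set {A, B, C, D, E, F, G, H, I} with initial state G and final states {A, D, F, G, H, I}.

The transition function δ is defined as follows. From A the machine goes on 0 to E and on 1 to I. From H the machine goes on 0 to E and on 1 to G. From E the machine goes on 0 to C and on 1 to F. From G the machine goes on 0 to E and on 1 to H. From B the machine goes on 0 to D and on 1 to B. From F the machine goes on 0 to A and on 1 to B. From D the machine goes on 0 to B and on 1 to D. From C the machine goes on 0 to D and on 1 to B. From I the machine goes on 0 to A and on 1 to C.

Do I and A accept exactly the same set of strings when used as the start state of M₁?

Every state is reachable, so we keep all 9.
Initial partition by acceptance: {A,D,F,G,H,I} | {B,C,E}.
Refine {A,D,F,G,H,I} on symbol 0: members go to different blocks, giving {A,D,G,H} and {F,I}.
Refine {A,D,G,H} on symbol 1: members go to different blocks, giving {D,G,H} and {A}.
Split {B,C,E} by δ(·,0) → {B,C} and {E}.
On input 0, block {D,G,H} splits into {G,H} and {D}.
The partition is now stable with 6 blocks: {G,H} | {B,C} | {F,I} | {A} | {E} | {D}.
I and A end up in different blocks, so they are distinguishable. For instance, the string '0' is accepted from only I.

No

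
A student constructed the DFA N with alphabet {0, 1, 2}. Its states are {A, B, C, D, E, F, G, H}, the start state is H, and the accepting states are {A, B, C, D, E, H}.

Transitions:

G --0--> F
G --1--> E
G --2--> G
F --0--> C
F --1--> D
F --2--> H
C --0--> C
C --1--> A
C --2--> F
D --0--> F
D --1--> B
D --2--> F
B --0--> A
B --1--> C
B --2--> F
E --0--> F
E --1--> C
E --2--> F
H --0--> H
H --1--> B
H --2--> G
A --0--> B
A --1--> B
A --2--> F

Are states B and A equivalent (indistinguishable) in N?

Yes

All states are reachable from the start state.
Start with accepting vs non-accepting: {A,B,C,D,E,H} | {F,G}.
On input 0, block {A,B,C,D,E,H} splits into {A,B,C,H} and {D,E}.
On input 0, block {F,G} splits into {F} and {G}.
On input 2, block {A,B,C,H} splits into {A,B,C} and {H}.
No further refinement is possible. Final partition (5 blocks): {A,B,C} | {F} | {D,E} | {G} | {H}.
B and A lie in the same block of the stable partition, so they are equivalent — no string distinguishes them.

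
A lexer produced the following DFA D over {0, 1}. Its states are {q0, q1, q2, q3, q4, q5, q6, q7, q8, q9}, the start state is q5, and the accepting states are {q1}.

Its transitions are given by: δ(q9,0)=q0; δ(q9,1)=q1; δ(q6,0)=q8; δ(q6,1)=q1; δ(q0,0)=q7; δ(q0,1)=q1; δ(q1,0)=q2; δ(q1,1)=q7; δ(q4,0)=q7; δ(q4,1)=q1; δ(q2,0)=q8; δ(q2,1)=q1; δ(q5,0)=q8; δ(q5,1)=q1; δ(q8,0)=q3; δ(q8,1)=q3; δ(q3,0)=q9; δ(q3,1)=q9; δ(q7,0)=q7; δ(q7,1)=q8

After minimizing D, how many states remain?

Reachable states from the start: {q0,q1,q2,q3,q5,q7,q8,q9}. Unreachable: {q4,q6} — drop them.
Start with accepting vs non-accepting: {q1} | {q0,q2,q3,q5,q7,q8,q9}.
On input 1, block {q0,q2,q3,q5,q7,q8,q9} splits into {q0,q2,q5,q9} and {q3,q7,q8}.
Refine {q0,q2,q5,q9} on symbol 0: members go to different blocks, giving {q0,q2,q5} and {q9}.
Split {q3,q7,q8} by δ(·,0) → {q7,q8} and {q3}.
On input 0, block {q7,q8} splits into {q7} and {q8}.
Refine {q0,q2,q5} on symbol 0: members go to different blocks, giving {q2,q5} and {q0}.
The partition is now stable with 7 blocks: {q1} | {q2,q5} | {q7} | {q9} | {q3} | {q8} | {q0}.

7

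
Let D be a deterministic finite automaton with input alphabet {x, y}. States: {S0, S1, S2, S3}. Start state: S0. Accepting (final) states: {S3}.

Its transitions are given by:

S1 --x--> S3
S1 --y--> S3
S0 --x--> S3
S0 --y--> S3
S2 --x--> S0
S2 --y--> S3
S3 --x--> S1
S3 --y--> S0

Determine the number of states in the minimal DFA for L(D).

2

Reachable states from the start: {S0,S1,S3}. Unreachable: {S2} — drop them.
P0 = {S3} | {S0,S1}.
The partition is now stable with 2 blocks: {S3} | {S0,S1}.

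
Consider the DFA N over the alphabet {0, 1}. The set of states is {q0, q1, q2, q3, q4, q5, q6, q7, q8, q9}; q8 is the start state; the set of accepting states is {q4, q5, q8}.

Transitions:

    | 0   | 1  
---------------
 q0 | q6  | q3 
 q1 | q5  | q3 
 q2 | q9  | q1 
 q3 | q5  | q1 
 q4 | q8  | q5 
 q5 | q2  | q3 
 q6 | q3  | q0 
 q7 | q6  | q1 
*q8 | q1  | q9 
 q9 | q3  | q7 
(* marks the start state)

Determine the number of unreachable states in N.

BFS from q8 reaches {q0, q1, q2, q3, q5, q6, q7, q8, q9}; the 1 state(s) q4 are never visited.

1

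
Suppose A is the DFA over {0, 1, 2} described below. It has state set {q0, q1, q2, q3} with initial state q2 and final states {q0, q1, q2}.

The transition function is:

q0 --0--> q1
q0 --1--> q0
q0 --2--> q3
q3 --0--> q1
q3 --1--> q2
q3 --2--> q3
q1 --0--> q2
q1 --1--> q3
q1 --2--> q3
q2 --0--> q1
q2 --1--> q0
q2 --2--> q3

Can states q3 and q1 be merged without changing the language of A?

Every state is reachable, so we keep all 4.
P0 = {q0,q1,q2} | {q3}.
Split {q0,q1,q2} by δ(·,1) → {q0,q2} and {q1}.
Stable partition: {q0,q2} | {q3} | {q1} — 3 equivalence classes.
q3 and q1 end up in different blocks, so they are distinguishable. For instance, the string 'ε' is accepted from only q1.

No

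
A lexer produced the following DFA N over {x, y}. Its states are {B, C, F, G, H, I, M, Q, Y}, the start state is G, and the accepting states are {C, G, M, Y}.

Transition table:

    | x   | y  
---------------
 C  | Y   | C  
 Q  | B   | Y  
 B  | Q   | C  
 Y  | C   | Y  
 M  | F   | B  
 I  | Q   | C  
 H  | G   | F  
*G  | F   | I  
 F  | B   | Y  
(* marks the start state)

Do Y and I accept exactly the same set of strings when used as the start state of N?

No

States {H,M} cannot be reached from the start state, so discard them.
Initial partition by acceptance: {C,G,Y} | {B,F,I,Q}.
Split {C,G,Y} by δ(·,x) → {C,Y} and {G}.
Stable partition: {C,Y} | {B,F,I,Q} | {G} — 3 equivalence classes.
Y and I end up in different blocks, so they are distinguishable. For instance, the string 'ε' is accepted from only Y.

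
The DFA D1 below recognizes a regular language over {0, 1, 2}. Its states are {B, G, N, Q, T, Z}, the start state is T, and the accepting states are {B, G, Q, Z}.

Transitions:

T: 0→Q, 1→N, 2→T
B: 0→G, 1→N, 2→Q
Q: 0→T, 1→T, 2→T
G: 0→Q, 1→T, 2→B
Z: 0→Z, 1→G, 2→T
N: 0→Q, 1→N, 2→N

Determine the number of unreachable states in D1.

BFS from T reaches {N, Q, T}; the 3 state(s) B, G, Z are never visited.

3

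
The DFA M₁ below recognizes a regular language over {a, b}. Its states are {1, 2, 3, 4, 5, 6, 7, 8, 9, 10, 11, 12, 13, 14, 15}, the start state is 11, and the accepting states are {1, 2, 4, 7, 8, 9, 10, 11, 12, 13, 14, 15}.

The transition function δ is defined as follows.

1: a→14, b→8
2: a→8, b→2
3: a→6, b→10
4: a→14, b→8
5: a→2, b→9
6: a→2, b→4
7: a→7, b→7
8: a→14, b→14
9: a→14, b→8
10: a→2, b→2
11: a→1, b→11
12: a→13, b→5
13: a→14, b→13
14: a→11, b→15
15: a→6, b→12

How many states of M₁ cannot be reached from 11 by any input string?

No path from 11 leads to 3, 7, 10; the other 12 states are all reachable.

3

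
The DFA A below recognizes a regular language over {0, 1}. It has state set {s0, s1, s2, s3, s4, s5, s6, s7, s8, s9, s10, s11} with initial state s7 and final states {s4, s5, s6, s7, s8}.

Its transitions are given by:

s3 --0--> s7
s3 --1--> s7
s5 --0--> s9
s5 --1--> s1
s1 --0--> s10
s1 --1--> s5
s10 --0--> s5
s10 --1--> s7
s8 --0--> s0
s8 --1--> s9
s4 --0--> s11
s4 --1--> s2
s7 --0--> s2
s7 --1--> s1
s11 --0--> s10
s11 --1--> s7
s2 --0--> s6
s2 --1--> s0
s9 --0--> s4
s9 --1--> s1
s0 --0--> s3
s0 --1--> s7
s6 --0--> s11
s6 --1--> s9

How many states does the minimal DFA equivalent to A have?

5

Reachable states from the start: {s0,s1,s2,s3,s4,s5,s6,s7,s9,s10,s11}. Unreachable: {s8} — drop them.
Initial partition by acceptance: {s4,s5,s6,s7} | {s0,s1,s2,s3,s9,s10,s11}.
On input 0, block {s0,s1,s2,s3,s9,s10,s11} splits into {s2,s3,s9,s10} and {s0,s1,s11}.
On input 0, block {s4,s5,s6,s7} splits into {s4,s6} and {s5,s7}.
On input 0, block {s2,s3,s9,s10} splits into {s2,s9} and {s3,s10}.
Stable partition: {s4,s6} | {s2,s9} | {s0,s1,s11} | {s5,s7} | {s3,s10} — 5 equivalence classes.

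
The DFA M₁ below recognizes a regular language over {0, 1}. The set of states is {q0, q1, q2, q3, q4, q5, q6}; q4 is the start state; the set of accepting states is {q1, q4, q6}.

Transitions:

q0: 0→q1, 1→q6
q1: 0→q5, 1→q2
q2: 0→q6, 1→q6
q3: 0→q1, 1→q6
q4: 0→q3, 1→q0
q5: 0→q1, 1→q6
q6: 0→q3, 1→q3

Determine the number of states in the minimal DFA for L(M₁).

2

All states are reachable from the start state.
Initial partition by acceptance: {q1,q4,q6} | {q0,q2,q3,q5}.
The partition is now stable with 2 blocks: {q1,q4,q6} | {q0,q2,q3,q5}.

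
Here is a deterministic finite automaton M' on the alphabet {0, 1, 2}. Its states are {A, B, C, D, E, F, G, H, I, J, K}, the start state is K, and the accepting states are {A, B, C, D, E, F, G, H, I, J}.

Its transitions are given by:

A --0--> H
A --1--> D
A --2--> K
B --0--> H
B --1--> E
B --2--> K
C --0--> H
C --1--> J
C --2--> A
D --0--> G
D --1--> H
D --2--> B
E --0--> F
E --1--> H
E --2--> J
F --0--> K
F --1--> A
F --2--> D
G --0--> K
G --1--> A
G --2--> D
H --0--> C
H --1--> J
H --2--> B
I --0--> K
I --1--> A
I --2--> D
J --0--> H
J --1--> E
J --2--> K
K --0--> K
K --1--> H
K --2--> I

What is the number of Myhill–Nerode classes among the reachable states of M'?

P0 = {A,B,C,D,E,F,G,H,I,J} | {K}.
On input 0, block {A,B,C,D,E,F,G,H,I,J} splits into {A,B,C,D,E,H,J} and {F,G,I}.
On input 0, block {A,B,C,D,E,H,J} splits into {A,B,C,H,J} and {D,E}.
Split {A,B,C,H,J} by δ(·,1) → {A,B,J} and {C,H}.
No further refinement is possible. Final partition (5 blocks): {A,B,J} | {K} | {F,G,I} | {D,E} | {C,H}.

5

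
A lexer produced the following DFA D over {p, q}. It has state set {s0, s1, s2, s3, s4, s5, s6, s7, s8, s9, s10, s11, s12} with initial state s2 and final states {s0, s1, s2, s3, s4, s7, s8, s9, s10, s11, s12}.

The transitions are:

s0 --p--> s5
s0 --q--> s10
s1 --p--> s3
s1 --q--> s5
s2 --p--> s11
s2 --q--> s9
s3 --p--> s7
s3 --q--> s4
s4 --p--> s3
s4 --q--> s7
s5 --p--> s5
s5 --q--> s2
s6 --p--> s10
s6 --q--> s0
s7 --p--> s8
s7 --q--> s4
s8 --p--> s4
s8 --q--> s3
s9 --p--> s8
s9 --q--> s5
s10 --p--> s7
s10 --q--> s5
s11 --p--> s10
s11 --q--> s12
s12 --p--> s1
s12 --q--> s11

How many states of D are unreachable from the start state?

2

Starting at s2 and following transitions, the reachable set is {s1, s2, s3, s4, s5, s7, s8, s9, s10, s11, s12}. That leaves s0, s6 unreachable — 2 in total.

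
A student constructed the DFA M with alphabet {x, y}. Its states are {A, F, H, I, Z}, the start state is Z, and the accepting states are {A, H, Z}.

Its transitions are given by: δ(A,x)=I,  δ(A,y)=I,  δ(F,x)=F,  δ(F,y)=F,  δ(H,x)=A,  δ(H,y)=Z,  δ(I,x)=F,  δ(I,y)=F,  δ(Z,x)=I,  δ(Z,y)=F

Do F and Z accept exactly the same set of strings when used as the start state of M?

No

States {A,H} cannot be reached from the start state, so discard them.
Start with accepting vs non-accepting: {Z} | {F,I}.
No further refinement is possible. Final partition (2 blocks): {Z} | {F,I}.
F and Z end up in different blocks, so they are distinguishable. For instance, the string 'ε' is accepted from only Z.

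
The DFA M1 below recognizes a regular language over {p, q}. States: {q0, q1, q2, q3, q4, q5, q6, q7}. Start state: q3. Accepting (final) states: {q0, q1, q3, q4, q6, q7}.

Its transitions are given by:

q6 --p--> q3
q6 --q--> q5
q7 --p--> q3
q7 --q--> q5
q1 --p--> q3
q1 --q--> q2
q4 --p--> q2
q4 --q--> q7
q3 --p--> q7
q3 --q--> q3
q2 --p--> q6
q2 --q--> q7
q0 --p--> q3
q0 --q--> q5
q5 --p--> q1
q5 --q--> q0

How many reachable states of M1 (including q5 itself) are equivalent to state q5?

First remove the unreachable states {q4}; 7 states remain.
Initial partition by acceptance: {q0,q1,q3,q6,q7} | {q2,q5}.
Split {q0,q1,q3,q6,q7} by δ(·,q) → {q0,q1,q6,q7} and {q3}.
Stable partition: {q0,q1,q6,q7} | {q2,q5} | {q3} — 3 equivalence classes.
State q5 belongs to the block {q2,q5}, which has 2 states.

2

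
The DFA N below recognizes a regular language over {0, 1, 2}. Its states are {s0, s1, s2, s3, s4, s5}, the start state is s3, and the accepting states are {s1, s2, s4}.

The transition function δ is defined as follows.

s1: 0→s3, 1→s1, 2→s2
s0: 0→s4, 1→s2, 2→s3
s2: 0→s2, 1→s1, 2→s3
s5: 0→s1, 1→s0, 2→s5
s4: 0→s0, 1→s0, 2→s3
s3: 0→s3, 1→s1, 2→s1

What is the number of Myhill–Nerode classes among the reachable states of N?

3

States {s0,s4,s5} cannot be reached from the start state, so discard them.
Initial partition by acceptance: {s1,s2} | {s3}.
Refine {s1,s2} on symbol 0: members go to different blocks, giving {s1} and {s2}.
No further refinement is possible. Final partition (3 blocks): {s1} | {s3} | {s2}.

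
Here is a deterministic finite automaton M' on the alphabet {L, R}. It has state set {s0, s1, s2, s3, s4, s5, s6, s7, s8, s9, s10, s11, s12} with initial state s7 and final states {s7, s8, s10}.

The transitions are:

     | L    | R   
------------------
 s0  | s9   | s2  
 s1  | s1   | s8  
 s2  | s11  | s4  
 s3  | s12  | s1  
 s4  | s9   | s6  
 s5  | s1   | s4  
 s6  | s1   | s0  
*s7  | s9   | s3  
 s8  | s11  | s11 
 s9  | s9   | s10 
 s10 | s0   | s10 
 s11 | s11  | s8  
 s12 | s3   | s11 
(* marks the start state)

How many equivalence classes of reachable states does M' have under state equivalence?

8

Reachable states from the start: {s0,s1,s2,s3,s4,s6,s7,s8,s9,s10,s11,s12}. Unreachable: {s5} — drop them.
Initial partition by acceptance: {s7,s8,s10} | {s0,s1,s2,s3,s4,s6,s9,s11,s12}.
On input R, block {s7,s8,s10} splits into {s7,s8} and {s10}.
Refine {s0,s1,s2,s3,s4,s6,s9,s11,s12} on symbol R: members go to different blocks, giving {s0,s2,s3,s4,s6,s12} and {s1,s11} and {s9}.
Split {s7,s8} by δ(·,L) → {s7} and {s8}.
On input L, block {s0,s2,s3,s4,s6,s12} splits into {s0,s4} and {s2,s6} and {s3,s12}.
The partition is now stable with 8 blocks: {s7} | {s0,s4} | {s10} | {s1,s11} | {s9} | {s8} | {s2,s6} | {s3,s12}.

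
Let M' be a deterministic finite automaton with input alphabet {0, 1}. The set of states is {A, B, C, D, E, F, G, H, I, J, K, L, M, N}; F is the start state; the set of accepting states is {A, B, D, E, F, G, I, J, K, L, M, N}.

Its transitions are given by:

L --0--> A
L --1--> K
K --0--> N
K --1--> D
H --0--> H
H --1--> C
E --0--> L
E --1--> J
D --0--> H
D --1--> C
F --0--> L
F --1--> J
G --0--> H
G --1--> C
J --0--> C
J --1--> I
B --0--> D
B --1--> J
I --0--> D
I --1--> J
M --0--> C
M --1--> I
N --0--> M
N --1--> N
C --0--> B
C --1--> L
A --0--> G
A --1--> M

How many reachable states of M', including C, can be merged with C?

Reachable states from the start: {A,B,C,D,F,G,H,I,J,K,L,M,N}. Unreachable: {E} — drop them.
Initial partition by acceptance: {A,B,D,F,G,I,J,K,L,M,N} | {C,H}.
On input 0, block {A,B,D,F,G,I,J,K,L,M,N} splits into {A,B,F,I,K,L,N} and {D,G,J,M}.
Split {A,B,F,I,K,L,N} by δ(·,0) → {A,B,I,N} and {F,K,L}.
On input 1, block {A,B,I,N} splits into {A,B,I} and {N}.
Refine {C,H} on symbol 0: members go to different blocks, giving {C} and {H}.
Refine {D,G,J,M} on symbol 0: members go to different blocks, giving {D,G} and {J,M}.
Split {F,K,L} by δ(·,0) → {F} and {K} and {L}.
The partition is now stable with 9 blocks: {A,B,I} | {C} | {D,G} | {F} | {N} | {H} | {J,M} | {K} | {L}.
The equivalence class containing C is {C}, of size 1.

1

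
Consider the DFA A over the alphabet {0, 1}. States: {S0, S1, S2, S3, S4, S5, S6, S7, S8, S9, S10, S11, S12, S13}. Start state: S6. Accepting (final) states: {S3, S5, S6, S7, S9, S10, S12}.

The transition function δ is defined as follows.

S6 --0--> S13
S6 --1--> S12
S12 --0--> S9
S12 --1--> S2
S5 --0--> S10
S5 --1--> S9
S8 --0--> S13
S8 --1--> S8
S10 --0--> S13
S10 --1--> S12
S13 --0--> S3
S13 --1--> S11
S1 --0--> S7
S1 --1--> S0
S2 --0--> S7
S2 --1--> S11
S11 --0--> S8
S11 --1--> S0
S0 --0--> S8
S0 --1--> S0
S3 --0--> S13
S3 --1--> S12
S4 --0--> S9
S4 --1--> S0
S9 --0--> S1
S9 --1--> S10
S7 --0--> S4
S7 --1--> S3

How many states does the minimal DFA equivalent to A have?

7

First remove the unreachable states {S5}; 13 states remain.
Start with accepting vs non-accepting: {S3,S6,S7,S9,S10,S12} | {S0,S1,S2,S4,S8,S11,S13}.
On input 0, block {S3,S6,S7,S9,S10,S12} splits into {S3,S6,S7,S9,S10} and {S12}.
On input 1, block {S3,S6,S7,S9,S10} splits into {S3,S6,S10} and {S7,S9}.
On input 0, block {S0,S1,S2,S4,S8,S11,S13} splits into {S0,S8,S11} and {S1,S2,S4} and {S13}.
On input 0, block {S0,S8,S11} splits into {S0,S11} and {S8}.
Stable partition: {S3,S6,S10} | {S0,S11} | {S12} | {S7,S9} | {S1,S2,S4} | {S13} | {S8} — 7 equivalence classes.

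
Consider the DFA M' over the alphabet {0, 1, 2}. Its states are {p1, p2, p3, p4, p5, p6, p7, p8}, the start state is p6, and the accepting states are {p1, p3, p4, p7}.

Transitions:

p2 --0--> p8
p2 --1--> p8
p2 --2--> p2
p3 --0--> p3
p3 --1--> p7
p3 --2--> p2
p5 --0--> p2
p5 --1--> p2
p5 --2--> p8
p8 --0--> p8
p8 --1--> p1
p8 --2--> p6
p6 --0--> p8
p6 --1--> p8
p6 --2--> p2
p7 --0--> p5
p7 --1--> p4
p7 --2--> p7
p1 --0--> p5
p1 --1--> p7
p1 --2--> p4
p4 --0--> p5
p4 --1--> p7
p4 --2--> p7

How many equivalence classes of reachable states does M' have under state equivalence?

4

States {p3} cannot be reached from the start state, so discard them.
Initial partition by acceptance: {p1,p4,p7} | {p2,p5,p6,p8}.
Refine {p2,p5,p6,p8} on symbol 1: members go to different blocks, giving {p2,p5,p6} and {p8}.
On input 0, block {p2,p5,p6} splits into {p2,p6} and {p5}.
Stable partition: {p1,p4,p7} | {p2,p6} | {p8} | {p5} — 4 equivalence classes.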